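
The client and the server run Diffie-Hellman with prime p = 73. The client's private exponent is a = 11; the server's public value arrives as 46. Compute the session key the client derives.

Shared key K = 46^11 mod 73.
46^1 ≡ 46 (mod 73)
46^2 = (46^1)^2 ≡ 46^2 = 2116 ≡ 72 (mod 73)
46^4 = (46^2)^2 ≡ 72^2 = 5184 ≡ 1 (mod 73)
46^8 = (46^4)^2 ≡ 1^2 = 1 ≡ 1 (mod 73)
46^11 = 46^8 · 46^2 · 46^1 ≡ 1 · 72 · 46 ≡ 27 (mod 73).

27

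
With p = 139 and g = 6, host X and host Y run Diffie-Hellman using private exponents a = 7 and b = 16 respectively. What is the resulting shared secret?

65

Host X sends A = g^a mod p = 6^7 mod 139.
6^1 ≡ 6 (mod 139)
6^2 = (6^1)^2 ≡ 6^2 = 36 ≡ 36 (mod 139)
6^4 = (6^2)^2 ≡ 36^2 = 1296 ≡ 45 (mod 139)
6^7 = 6^4 · 6^2 · 6^1 ≡ 45 · 36 · 6 ≡ 129 (mod 139).
So A = 129. Host Y then computes K = A^b mod p = 129^16 mod 139.
129^1 ≡ 129 (mod 139)
129^2 = (129^1)^2 ≡ 129^2 = 16641 ≡ 100 (mod 139)
129^4 = (129^2)^2 ≡ 100^2 = 10000 ≡ 131 (mod 139)
129^8 = (129^4)^2 ≡ 131^2 = 17161 ≡ 64 (mod 139)
129^16 = (129^8)^2 ≡ 64^2 = 4096 ≡ 65 (mod 139)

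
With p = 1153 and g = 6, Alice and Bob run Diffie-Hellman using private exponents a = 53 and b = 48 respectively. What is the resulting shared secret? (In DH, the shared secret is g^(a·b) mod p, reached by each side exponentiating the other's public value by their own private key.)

53

Bob sends B = g^b mod p = 6^48 mod 1153.
6^1 ≡ 6 (mod 1153)
6^2 = (6^1)^2 ≡ 6^2 = 36 ≡ 36 (mod 1153)
6^4 = (6^2)^2 ≡ 36^2 = 1296 ≡ 143 (mod 1153)
6^8 = (6^4)^2 ≡ 143^2 = 20449 ≡ 848 (mod 1153)
6^16 = (6^8)^2 ≡ 848^2 = 719104 ≡ 785 (mod 1153)
6^32 = (6^16)^2 ≡ 785^2 = 616225 ≡ 523 (mod 1153)
6^48 = 6^32 · 6^16 ≡ 523 · 785 ≡ 87 (mod 1153).
So B = 87. Alice then computes K = B^a mod p = 87^53 mod 1153.
87^1 ≡ 87 (mod 1153)
87^2 = (87^1)^2 ≡ 87^2 = 7569 ≡ 651 (mod 1153)
87^4 = (87^2)^2 ≡ 651^2 = 423801 ≡ 650 (mod 1153)
87^8 = (87^4)^2 ≡ 650^2 = 422500 ≡ 502 (mod 1153)
87^16 = (87^8)^2 ≡ 502^2 = 252004 ≡ 650 (mod 1153)
87^32 = (87^16)^2 ≡ 650^2 = 422500 ≡ 502 (mod 1153)
87^53 = 87^32 · 87^16 · 87^4 · 87^1 ≡ 502 · 650 · 650 · 87 ≡ 53 (mod 1153).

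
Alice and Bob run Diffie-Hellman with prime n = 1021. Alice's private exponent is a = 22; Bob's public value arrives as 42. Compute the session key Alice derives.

517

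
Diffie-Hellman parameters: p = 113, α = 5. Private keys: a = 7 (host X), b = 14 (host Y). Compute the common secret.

95

Host X sends A = α^a mod p = 5^7 mod 113.
5^1 ≡ 5 (mod 113)
5^2 = (5^1)^2 ≡ 5^2 = 25 ≡ 25 (mod 113)
5^4 = (5^2)^2 ≡ 25^2 = 625 ≡ 60 (mod 113)
5^7 = 5^4 · 5^2 · 5^1 ≡ 60 · 25 · 5 ≡ 42 (mod 113).
So A = 42. Host Y then computes K = A^b mod p = 42^14 mod 113.
42^1 ≡ 42 (mod 113)
42^2 = (42^1)^2 ≡ 42^2 = 1764 ≡ 69 (mod 113)
42^4 = (42^2)^2 ≡ 69^2 = 4761 ≡ 15 (mod 113)
42^8 = (42^4)^2 ≡ 15^2 = 225 ≡ 112 (mod 113)
42^14 = 42^8 · 42^4 · 42^2 ≡ 112 · 15 · 69 ≡ 95 (mod 113).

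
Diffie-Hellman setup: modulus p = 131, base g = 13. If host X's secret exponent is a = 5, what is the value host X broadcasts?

39

Public value = 13^5 (mod 131).
13^1 ≡ 13 (mod 131)
13^2 = (13^1)^2 ≡ 13^2 = 169 ≡ 38 (mod 131)
13^4 = (13^2)^2 ≡ 38^2 = 1444 ≡ 3 (mod 131)
13^5 = 13^4 · 13^1 ≡ 3 · 13 ≡ 39 (mod 131).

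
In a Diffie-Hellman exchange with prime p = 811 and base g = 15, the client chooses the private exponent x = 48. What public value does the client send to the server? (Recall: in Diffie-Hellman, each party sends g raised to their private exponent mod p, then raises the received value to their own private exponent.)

680

Public value = 15^48 mod 811.
15^1 ≡ 15 (mod 811)
15^2 = (15^1)^2 ≡ 15^2 = 225 ≡ 225 (mod 811)
15^4 = (15^2)^2 ≡ 225^2 = 50625 ≡ 343 (mod 811)
15^8 = (15^4)^2 ≡ 343^2 = 117649 ≡ 54 (mod 811)
15^16 = (15^8)^2 ≡ 54^2 = 2916 ≡ 483 (mod 811)
15^32 = (15^16)^2 ≡ 483^2 = 233289 ≡ 532 (mod 811)
15^48 = 15^32 · 15^16 ≡ 532 · 483 ≡ 680 (mod 811).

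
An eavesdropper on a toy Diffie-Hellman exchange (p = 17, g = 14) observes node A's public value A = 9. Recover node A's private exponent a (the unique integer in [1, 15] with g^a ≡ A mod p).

Try successive powers of 14 modulo 17:
14^1 ≡ 14
14^2 ≡ 9
Found: a = 2.

2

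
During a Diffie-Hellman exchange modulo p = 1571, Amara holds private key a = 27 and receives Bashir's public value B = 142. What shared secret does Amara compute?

1296

Shared key K = 142^27 mod 1571.
142^1 ≡ 142 (mod 1571)
142^2 = (142^1)^2 ≡ 142^2 = 20164 ≡ 1312 (mod 1571)
142^4 = (142^2)^2 ≡ 1312^2 = 1721344 ≡ 1099 (mod 1571)
142^8 = (142^4)^2 ≡ 1099^2 = 1207801 ≡ 1273 (mod 1571)
142^16 = (142^8)^2 ≡ 1273^2 = 1620529 ≡ 828 (mod 1571)
142^27 = 142^16 · 142^8 · 142^2 · 142^1 ≡ 828 · 1273 · 1312 · 142 ≡ 1296 (mod 1571).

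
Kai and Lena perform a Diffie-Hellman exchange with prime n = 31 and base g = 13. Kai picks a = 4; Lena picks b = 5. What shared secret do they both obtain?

Lena sends B = g^b mod n = 13^5 mod 31.
13^1 ≡ 13 (mod 31)
13^2 = (13^1)^2 ≡ 13^2 = 169 ≡ 14 (mod 31)
13^4 = (13^2)^2 ≡ 14^2 = 196 ≡ 10 (mod 31)
13^5 = 13^4 · 13^1 ≡ 10 · 13 ≡ 6 (mod 31).
So B = 6. Kai then computes K = B^a mod n = 6^4 mod 31.
6^1 ≡ 6 (mod 31)
6^2 = (6^1)^2 ≡ 6^2 = 36 ≡ 5 (mod 31)
6^4 = (6^2)^2 ≡ 5^2 = 25 ≡ 25 (mod 31)

25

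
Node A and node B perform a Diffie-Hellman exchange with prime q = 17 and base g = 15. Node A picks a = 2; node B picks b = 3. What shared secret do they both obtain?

13

Node A sends A = g^a mod q = 15^2 mod 17.
15^1 ≡ 15 (mod 17)
15^2 = (15^1)^2 ≡ 15^2 = 225 ≡ 4 (mod 17)
So A = 4. Node B then computes K = A^b mod q = 4^3 mod 17.
4^1 ≡ 4 (mod 17)
4^2 = (4^1)^2 ≡ 4^2 = 16 ≡ 16 (mod 17)
4^3 = 4^2 · 4^1 ≡ 16 · 4 ≡ 13 (mod 17).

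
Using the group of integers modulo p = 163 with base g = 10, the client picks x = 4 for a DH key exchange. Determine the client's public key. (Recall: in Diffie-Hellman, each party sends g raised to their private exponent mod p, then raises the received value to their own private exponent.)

Public value = 10^4 mod 163.
10^1 ≡ 10 (mod 163)
10^2 = (10^1)^2 ≡ 10^2 = 100 ≡ 100 (mod 163)
10^4 = (10^2)^2 ≡ 100^2 = 10000 ≡ 57 (mod 163)

57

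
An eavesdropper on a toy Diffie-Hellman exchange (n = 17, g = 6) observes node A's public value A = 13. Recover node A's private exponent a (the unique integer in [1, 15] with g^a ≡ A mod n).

Try successive powers of 6 modulo 17:
6^1 ≡ 6
6^2 ≡ 2
6^3 ≡ 12
6^4 ≡ 4
6^5 ≡ 7
6^6 ≡ 8
6^7 ≡ 14
6^8 ≡ 16
6^9 ≡ 11
6^10 ≡ 15
6^11 ≡ 5
6^12 ≡ 13
Found: a = 12.

12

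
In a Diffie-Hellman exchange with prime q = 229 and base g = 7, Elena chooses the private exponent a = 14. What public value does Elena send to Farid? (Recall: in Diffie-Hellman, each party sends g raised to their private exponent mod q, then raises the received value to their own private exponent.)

Public value = 7^14 mod 229.
7^1 ≡ 7 (mod 229)
7^2 = (7^1)^2 ≡ 7^2 = 49 ≡ 49 (mod 229)
7^4 = (7^2)^2 ≡ 49^2 = 2401 ≡ 111 (mod 229)
7^8 = (7^4)^2 ≡ 111^2 = 12321 ≡ 184 (mod 229)
7^14 = 7^8 · 7^4 · 7^2 ≡ 184 · 111 · 49 ≡ 46 (mod 229).

46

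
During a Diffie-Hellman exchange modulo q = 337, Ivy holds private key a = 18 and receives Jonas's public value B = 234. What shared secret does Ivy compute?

Shared key K = 234^18 mod 337.
234^1 ≡ 234 (mod 337)
234^2 = (234^1)^2 ≡ 234^2 = 54756 ≡ 162 (mod 337)
234^4 = (234^2)^2 ≡ 162^2 = 26244 ≡ 295 (mod 337)
234^8 = (234^4)^2 ≡ 295^2 = 87025 ≡ 79 (mod 337)
234^16 = (234^8)^2 ≡ 79^2 = 6241 ≡ 175 (mod 337)
234^18 = 234^16 · 234^2 ≡ 175 · 162 ≡ 42 (mod 337).

42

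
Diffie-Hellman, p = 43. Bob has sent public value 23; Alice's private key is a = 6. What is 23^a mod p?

Shared key K = 23^6 mod 43.
23^1 ≡ 23 (mod 43)
23^2 = (23^1)^2 ≡ 23^2 = 529 ≡ 13 (mod 43)
23^4 = (23^2)^2 ≡ 13^2 = 169 ≡ 40 (mod 43)
23^6 = 23^4 · 23^2 ≡ 40 · 13 ≡ 4 (mod 43).

4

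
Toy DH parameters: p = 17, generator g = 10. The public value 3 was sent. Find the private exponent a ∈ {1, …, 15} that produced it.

11

Try successive powers of 10 modulo 17:
10^1 ≡ 10
10^2 ≡ 15
10^3 ≡ 14
10^4 ≡ 4
10^5 ≡ 6
10^6 ≡ 9
10^7 ≡ 5
10^8 ≡ 16
10^9 ≡ 7
10^10 ≡ 2
10^11 ≡ 3
Found: a = 11.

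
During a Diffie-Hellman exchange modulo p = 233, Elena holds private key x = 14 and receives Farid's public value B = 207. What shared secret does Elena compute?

Shared key K = 207^14 mod 233.
207^1 ≡ 207 (mod 233)
207^2 = (207^1)^2 ≡ 207^2 = 42849 ≡ 210 (mod 233)
207^4 = (207^2)^2 ≡ 210^2 = 44100 ≡ 63 (mod 233)
207^8 = (207^4)^2 ≡ 63^2 = 3969 ≡ 8 (mod 233)
207^14 = 207^8 · 207^4 · 207^2 ≡ 8 · 63 · 210 ≡ 58 (mod 233).

58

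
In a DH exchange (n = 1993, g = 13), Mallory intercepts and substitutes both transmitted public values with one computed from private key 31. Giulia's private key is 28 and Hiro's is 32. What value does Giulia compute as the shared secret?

Giulia receives Mallory's public value M = 13^31 mod 1993 instead of the honest one.
13^1 ≡ 13 (mod 1993)
13^2 = (13^1)^2 ≡ 13^2 = 169 ≡ 169 (mod 1993)
13^4 = (13^2)^2 ≡ 169^2 = 28561 ≡ 659 (mod 1993)
13^8 = (13^4)^2 ≡ 659^2 = 434281 ≡ 1800 (mod 1993)
13^16 = (13^8)^2 ≡ 1800^2 = 3240000 ≡ 1375 (mod 1993)
13^31 = 13^16 · 13^8 · 13^4 · 13^2 · 13^1 ≡ 1375 · 1800 · 659 · 169 · 13 ≡ 97 (mod 1993).
So M = 97. Giulia computes K = M^28 mod 1993.
97^1 ≡ 97 (mod 1993)
97^2 = (97^1)^2 ≡ 97^2 = 9409 ≡ 1437 (mod 1993)
97^4 = (97^2)^2 ≡ 1437^2 = 2064969 ≡ 221 (mod 1993)
97^8 = (97^4)^2 ≡ 221^2 = 48841 ≡ 1009 (mod 1993)
97^16 = (97^8)^2 ≡ 1009^2 = 1018081 ≡ 1651 (mod 1993)
97^28 = 97^16 · 97^8 · 97^4 ≡ 1651 · 1009 · 221 ≡ 1900 (mod 1993).

1900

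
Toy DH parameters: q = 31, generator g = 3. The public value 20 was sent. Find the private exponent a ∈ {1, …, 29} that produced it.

8

Try successive powers of 3 modulo 31:
3^1 ≡ 3
3^2 ≡ 9
3^3 ≡ 27
3^4 ≡ 19
3^5 ≡ 26
3^6 ≡ 16
3^7 ≡ 17
3^8 ≡ 20
Found: a = 8.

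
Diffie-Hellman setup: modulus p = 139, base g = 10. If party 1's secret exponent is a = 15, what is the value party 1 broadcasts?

76

Public value = 10^15 mod 139.
10^1 ≡ 10 (mod 139)
10^2 = (10^1)^2 ≡ 10^2 = 100 ≡ 100 (mod 139)
10^4 = (10^2)^2 ≡ 100^2 = 10000 ≡ 131 (mod 139)
10^8 = (10^4)^2 ≡ 131^2 = 17161 ≡ 64 (mod 139)
10^15 = 10^8 · 10^4 · 10^2 · 10^1 ≡ 64 · 131 · 100 · 10 ≡ 76 (mod 139).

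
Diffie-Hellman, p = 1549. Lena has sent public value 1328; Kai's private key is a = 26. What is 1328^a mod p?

Shared key K = 1328^26 mod 1549.
1328^1 ≡ 1328 (mod 1549)
1328^2 = (1328^1)^2 ≡ 1328^2 = 1763584 ≡ 822 (mod 1549)
1328^4 = (1328^2)^2 ≡ 822^2 = 675684 ≡ 320 (mod 1549)
1328^8 = (1328^4)^2 ≡ 320^2 = 102400 ≡ 166 (mod 1549)
1328^16 = (1328^8)^2 ≡ 166^2 = 27556 ≡ 1223 (mod 1549)
1328^26 = 1328^16 · 1328^8 · 1328^2 ≡ 1223 · 166 · 822 ≡ 830 (mod 1549).

830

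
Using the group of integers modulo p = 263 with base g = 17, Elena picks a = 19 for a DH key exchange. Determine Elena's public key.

208

Public value = 17^19 mod 263.
17^1 ≡ 17 (mod 263)
17^2 = (17^1)^2 ≡ 17^2 = 289 ≡ 26 (mod 263)
17^4 = (17^2)^2 ≡ 26^2 = 676 ≡ 150 (mod 263)
17^8 = (17^4)^2 ≡ 150^2 = 22500 ≡ 145 (mod 263)
17^16 = (17^8)^2 ≡ 145^2 = 21025 ≡ 248 (mod 263)
17^19 = 17^16 · 17^2 · 17^1 ≡ 248 · 26 · 17 ≡ 208 (mod 263).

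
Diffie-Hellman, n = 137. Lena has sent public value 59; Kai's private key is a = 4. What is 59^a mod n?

Shared key K = 59^4 mod 137.
59^1 ≡ 59 (mod 137)
59^2 = (59^1)^2 ≡ 59^2 = 3481 ≡ 56 (mod 137)
59^4 = (59^2)^2 ≡ 56^2 = 3136 ≡ 122 (mod 137)

122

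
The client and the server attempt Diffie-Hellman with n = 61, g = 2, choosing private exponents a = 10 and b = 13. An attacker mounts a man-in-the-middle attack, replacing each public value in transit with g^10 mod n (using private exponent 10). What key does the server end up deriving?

48

The server receives an attacker's public value M = 2^10 mod 61 instead of the honest one.
2^1 ≡ 2 (mod 61)
2^2 = (2^1)^2 ≡ 2^2 = 4 ≡ 4 (mod 61)
2^4 = (2^2)^2 ≡ 4^2 = 16 ≡ 16 (mod 61)
2^8 = (2^4)^2 ≡ 16^2 = 256 ≡ 12 (mod 61)
2^10 = 2^8 · 2^2 ≡ 12 · 4 ≡ 48 (mod 61).
So M = 48. The server computes K = M^13 mod 61.
48^1 ≡ 48 (mod 61)
48^2 = (48^1)^2 ≡ 48^2 = 2304 ≡ 47 (mod 61)
48^4 = (48^2)^2 ≡ 47^2 = 2209 ≡ 13 (mod 61)
48^8 = (48^4)^2 ≡ 13^2 = 169 ≡ 47 (mod 61)
48^13 = 48^8 · 48^4 · 48^1 ≡ 47 · 13 · 48 ≡ 48 (mod 61).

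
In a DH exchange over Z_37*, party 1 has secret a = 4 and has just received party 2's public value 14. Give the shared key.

10

Shared key K = 14^4 mod 37.
14^1 ≡ 14 (mod 37)
14^2 = (14^1)^2 ≡ 14^2 = 196 ≡ 11 (mod 37)
14^4 = (14^2)^2 ≡ 11^2 = 121 ≡ 10 (mod 37)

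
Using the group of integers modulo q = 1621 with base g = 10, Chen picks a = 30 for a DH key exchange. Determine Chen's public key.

Public value = 10^30 mod 1621.
10^1 ≡ 10 (mod 1621)
10^2 = (10^1)^2 ≡ 10^2 = 100 ≡ 100 (mod 1621)
10^4 = (10^2)^2 ≡ 100^2 = 10000 ≡ 274 (mod 1621)
10^8 = (10^4)^2 ≡ 274^2 = 75076 ≡ 510 (mod 1621)
10^16 = (10^8)^2 ≡ 510^2 = 260100 ≡ 740 (mod 1621)
10^30 = 10^16 · 10^8 · 10^4 · 10^2 ≡ 740 · 510 · 274 · 100 ≡ 613 (mod 1621).

613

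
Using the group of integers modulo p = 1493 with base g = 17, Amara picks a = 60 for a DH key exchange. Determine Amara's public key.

Public value = 17^60 (mod 1493).
17^1 ≡ 17 (mod 1493)
17^2 = (17^1)^2 ≡ 17^2 = 289 ≡ 289 (mod 1493)
17^4 = (17^2)^2 ≡ 289^2 = 83521 ≡ 1406 (mod 1493)
17^8 = (17^4)^2 ≡ 1406^2 = 1976836 ≡ 104 (mod 1493)
17^16 = (17^8)^2 ≡ 104^2 = 10816 ≡ 365 (mod 1493)
17^32 = (17^16)^2 ≡ 365^2 = 133225 ≡ 348 (mod 1493)
17^60 = 17^32 · 17^16 · 17^8 · 17^4 ≡ 348 · 365 · 104 · 1406 ≡ 101 (mod 1493).

101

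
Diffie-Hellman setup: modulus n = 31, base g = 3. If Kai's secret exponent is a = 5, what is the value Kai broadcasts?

Public value = 3^5 (mod 31).
3^1 ≡ 3 (mod 31)
3^2 = (3^1)^2 ≡ 3^2 = 9 ≡ 9 (mod 31)
3^4 = (3^2)^2 ≡ 9^2 = 81 ≡ 19 (mod 31)
3^5 = 3^4 · 3^1 ≡ 19 · 3 ≡ 26 (mod 31).

26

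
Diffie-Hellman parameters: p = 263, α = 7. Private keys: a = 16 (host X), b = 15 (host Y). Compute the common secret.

Host X sends A = α^a mod p = 7^16 mod 263.
7^1 ≡ 7 (mod 263)
7^2 = (7^1)^2 ≡ 7^2 = 49 ≡ 49 (mod 263)
7^4 = (7^2)^2 ≡ 49^2 = 2401 ≡ 34 (mod 263)
7^8 = (7^4)^2 ≡ 34^2 = 1156 ≡ 104 (mod 263)
7^16 = (7^8)^2 ≡ 104^2 = 10816 ≡ 33 (mod 263)
So A = 33. Host Y then computes K = A^b mod p = 33^15 mod 263.
33^1 ≡ 33 (mod 263)
33^2 = (33^1)^2 ≡ 33^2 = 1089 ≡ 37 (mod 263)
33^4 = (33^2)^2 ≡ 37^2 = 1369 ≡ 54 (mod 263)
33^8 = (33^4)^2 ≡ 54^2 = 2916 ≡ 23 (mod 263)
33^15 = 33^8 · 33^4 · 33^2 · 33^1 ≡ 23 · 54 · 37 · 33 ≡ 24 (mod 263).

24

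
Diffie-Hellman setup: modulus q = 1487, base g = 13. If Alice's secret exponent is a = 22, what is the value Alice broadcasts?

Public value = 13^22 (mod 1487).
13^1 ≡ 13 (mod 1487)
13^2 = (13^1)^2 ≡ 13^2 = 169 ≡ 169 (mod 1487)
13^4 = (13^2)^2 ≡ 169^2 = 28561 ≡ 308 (mod 1487)
13^8 = (13^4)^2 ≡ 308^2 = 94864 ≡ 1183 (mod 1487)
13^16 = (13^8)^2 ≡ 1183^2 = 1399489 ≡ 222 (mod 1487)
13^22 = 13^16 · 13^4 · 13^2 ≡ 222 · 308 · 169 ≡ 67 (mod 1487).

67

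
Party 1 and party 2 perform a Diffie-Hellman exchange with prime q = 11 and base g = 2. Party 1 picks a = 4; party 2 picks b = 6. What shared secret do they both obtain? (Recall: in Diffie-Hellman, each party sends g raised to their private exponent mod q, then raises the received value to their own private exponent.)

Party 1 sends A = g^a mod q = 2^4 mod 11.
2^1 ≡ 2 (mod 11)
2^2 = (2^1)^2 ≡ 2^2 = 4 ≡ 4 (mod 11)
2^4 = (2^2)^2 ≡ 4^2 = 16 ≡ 5 (mod 11)
So A = 5. Party 2 then computes K = A^b mod q = 5^6 mod 11.
5^1 ≡ 5 (mod 11)
5^2 = (5^1)^2 ≡ 5^2 = 25 ≡ 3 (mod 11)
5^4 = (5^2)^2 ≡ 3^2 = 9 ≡ 9 (mod 11)
5^6 = 5^4 · 5^2 ≡ 9 · 3 ≡ 5 (mod 11).

5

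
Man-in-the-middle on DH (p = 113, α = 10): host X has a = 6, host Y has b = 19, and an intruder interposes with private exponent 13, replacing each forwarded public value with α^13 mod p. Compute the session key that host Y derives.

110

Host Y receives an intruder's public value M = 10^13 mod 113 instead of the honest one.
10^1 ≡ 10 (mod 113)
10^2 = (10^1)^2 ≡ 10^2 = 100 ≡ 100 (mod 113)
10^4 = (10^2)^2 ≡ 100^2 = 10000 ≡ 56 (mod 113)
10^8 = (10^4)^2 ≡ 56^2 = 3136 ≡ 85 (mod 113)
10^13 = 10^8 · 10^4 · 10^1 ≡ 85 · 56 · 10 ≡ 27 (mod 113).
So M = 27. Host Y computes K = M^19 mod 113.
27^1 ≡ 27 (mod 113)
27^2 = (27^1)^2 ≡ 27^2 = 729 ≡ 51 (mod 113)
27^4 = (27^2)^2 ≡ 51^2 = 2601 ≡ 2 (mod 113)
27^8 = (27^4)^2 ≡ 2^2 = 4 ≡ 4 (mod 113)
27^16 = (27^8)^2 ≡ 4^2 = 16 ≡ 16 (mod 113)
27^19 = 27^16 · 27^2 · 27^1 ≡ 16 · 51 · 27 ≡ 110 (mod 113).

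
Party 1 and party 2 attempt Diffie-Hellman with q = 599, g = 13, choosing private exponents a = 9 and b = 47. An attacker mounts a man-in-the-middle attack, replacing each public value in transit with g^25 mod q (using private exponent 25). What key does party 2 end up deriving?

Party 2 receives an attacker's public value M = 13^25 mod 599 instead of the honest one.
13^1 ≡ 13 (mod 599)
13^2 = (13^1)^2 ≡ 13^2 = 169 ≡ 169 (mod 599)
13^4 = (13^2)^2 ≡ 169^2 = 28561 ≡ 408 (mod 599)
13^8 = (13^4)^2 ≡ 408^2 = 166464 ≡ 541 (mod 599)
13^16 = (13^8)^2 ≡ 541^2 = 292681 ≡ 369 (mod 599)
13^25 = 13^16 · 13^8 · 13^1 ≡ 369 · 541 · 13 ≡ 309 (mod 599).
So M = 309. Party 2 computes K = M^47 mod 599.
309^1 ≡ 309 (mod 599)
309^2 = (309^1)^2 ≡ 309^2 = 95481 ≡ 240 (mod 599)
309^4 = (309^2)^2 ≡ 240^2 = 57600 ≡ 96 (mod 599)
309^8 = (309^4)^2 ≡ 96^2 = 9216 ≡ 231 (mod 599)
309^16 = (309^8)^2 ≡ 231^2 = 53361 ≡ 50 (mod 599)
309^32 = (309^16)^2 ≡ 50^2 = 2500 ≡ 104 (mod 599)
309^47 = 309^32 · 309^8 · 309^4 · 309^2 · 309^1 ≡ 104 · 231 · 96 · 240 · 309 ≡ 106 (mod 599).

106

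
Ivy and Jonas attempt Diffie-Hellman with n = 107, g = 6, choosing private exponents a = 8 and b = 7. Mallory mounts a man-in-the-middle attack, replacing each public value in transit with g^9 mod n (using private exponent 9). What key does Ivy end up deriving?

44

Ivy receives Mallory's public value M = 6^9 mod 107 instead of the honest one.
6^1 ≡ 6 (mod 107)
6^2 = (6^1)^2 ≡ 6^2 = 36 ≡ 36 (mod 107)
6^4 = (6^2)^2 ≡ 36^2 = 1296 ≡ 12 (mod 107)
6^8 = (6^4)^2 ≡ 12^2 = 144 ≡ 37 (mod 107)
6^9 = 6^8 · 6^1 ≡ 37 · 6 ≡ 8 (mod 107).
So M = 8. Ivy computes K = M^8 mod 107.
8^1 ≡ 8 (mod 107)
8^2 = (8^1)^2 ≡ 8^2 = 64 ≡ 64 (mod 107)
8^4 = (8^2)^2 ≡ 64^2 = 4096 ≡ 30 (mod 107)
8^8 = (8^4)^2 ≡ 30^2 = 900 ≡ 44 (mod 107)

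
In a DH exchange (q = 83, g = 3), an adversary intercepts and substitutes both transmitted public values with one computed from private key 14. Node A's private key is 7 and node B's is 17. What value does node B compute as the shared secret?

Node B receives an adversary's public value M = 3^14 mod 83 instead of the honest one.
3^1 ≡ 3 (mod 83)
3^2 = (3^1)^2 ≡ 3^2 = 9 ≡ 9 (mod 83)
3^4 = (3^2)^2 ≡ 9^2 = 81 ≡ 81 (mod 83)
3^8 = (3^4)^2 ≡ 81^2 = 6561 ≡ 4 (mod 83)
3^14 = 3^8 · 3^4 · 3^2 ≡ 4 · 81 · 9 ≡ 11 (mod 83).
So M = 11. Node B computes K = M^17 mod 83.
11^1 ≡ 11 (mod 83)
11^2 = (11^1)^2 ≡ 11^2 = 121 ≡ 38 (mod 83)
11^4 = (11^2)^2 ≡ 38^2 = 1444 ≡ 33 (mod 83)
11^8 = (11^4)^2 ≡ 33^2 = 1089 ≡ 10 (mod 83)
11^16 = (11^8)^2 ≡ 10^2 = 100 ≡ 17 (mod 83)
11^17 = 11^16 · 11^1 ≡ 17 · 11 ≡ 21 (mod 83).

21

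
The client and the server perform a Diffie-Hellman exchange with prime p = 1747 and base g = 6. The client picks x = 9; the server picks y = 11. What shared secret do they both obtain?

The client sends A = g^x mod p = 6^9 mod 1747.
6^1 ≡ 6 (mod 1747)
6^2 = (6^1)^2 ≡ 6^2 = 36 ≡ 36 (mod 1747)
6^4 = (6^2)^2 ≡ 36^2 = 1296 ≡ 1296 (mod 1747)
6^8 = (6^4)^2 ≡ 1296^2 = 1679616 ≡ 749 (mod 1747)
6^9 = 6^8 · 6^1 ≡ 749 · 6 ≡ 1000 (mod 1747).
So A = 1000. The server then computes K = A^y mod p = 1000^11 mod 1747.
1000^1 ≡ 1000 (mod 1747)
1000^2 = (1000^1)^2 ≡ 1000^2 = 1000000 ≡ 716 (mod 1747)
1000^4 = (1000^2)^2 ≡ 716^2 = 512656 ≡ 785 (mod 1747)
1000^8 = (1000^4)^2 ≡ 785^2 = 616225 ≡ 1281 (mod 1747)
1000^11 = 1000^8 · 1000^2 · 1000^1 ≡ 1281 · 716 · 1000 ≡ 36 (mod 1747).

36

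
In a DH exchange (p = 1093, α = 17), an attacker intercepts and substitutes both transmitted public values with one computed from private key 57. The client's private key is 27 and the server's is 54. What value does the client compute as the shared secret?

The client receives an attacker's public value M = 17^57 mod 1093 instead of the honest one.
17^1 ≡ 17 (mod 1093)
17^2 = (17^1)^2 ≡ 17^2 = 289 ≡ 289 (mod 1093)
17^4 = (17^2)^2 ≡ 289^2 = 83521 ≡ 453 (mod 1093)
17^8 = (17^4)^2 ≡ 453^2 = 205209 ≡ 818 (mod 1093)
17^16 = (17^8)^2 ≡ 818^2 = 669124 ≡ 208 (mod 1093)
17^32 = (17^16)^2 ≡ 208^2 = 43264 ≡ 637 (mod 1093)
17^57 = 17^32 · 17^16 · 17^8 · 17^1 ≡ 637 · 208 · 818 · 17 ≡ 695 (mod 1093).
So M = 695. The client computes K = M^27 mod 1093.
695^1 ≡ 695 (mod 1093)
695^2 = (695^1)^2 ≡ 695^2 = 483025 ≡ 1012 (mod 1093)
695^4 = (695^2)^2 ≡ 1012^2 = 1024144 ≡ 3 (mod 1093)
695^8 = (695^4)^2 ≡ 3^2 = 9 ≡ 9 (mod 1093)
695^16 = (695^8)^2 ≡ 9^2 = 81 ≡ 81 (mod 1093)
695^27 = 695^16 · 695^8 · 695^2 · 695^1 ≡ 81 · 9 · 1012 · 695 ≡ 909 (mod 1093).

909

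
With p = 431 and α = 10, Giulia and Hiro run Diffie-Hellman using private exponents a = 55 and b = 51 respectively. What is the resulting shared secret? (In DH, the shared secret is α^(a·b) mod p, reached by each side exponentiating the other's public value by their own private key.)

64

Hiro sends B = α^b mod p = 10^51 mod 431.
10^1 ≡ 10 (mod 431)
10^2 = (10^1)^2 ≡ 10^2 = 100 ≡ 100 (mod 431)
10^4 = (10^2)^2 ≡ 100^2 = 10000 ≡ 87 (mod 431)
10^8 = (10^4)^2 ≡ 87^2 = 7569 ≡ 242 (mod 431)
10^16 = (10^8)^2 ≡ 242^2 = 58564 ≡ 379 (mod 431)
10^32 = (10^16)^2 ≡ 379^2 = 143641 ≡ 118 (mod 431)
10^51 = 10^32 · 10^16 · 10^2 · 10^1 ≡ 118 · 379 · 100 · 10 ≡ 147 (mod 431).
So B = 147. Giulia then computes K = B^a mod p = 147^55 mod 431.
147^1 ≡ 147 (mod 431)
147^2 = (147^1)^2 ≡ 147^2 = 21609 ≡ 59 (mod 431)
147^4 = (147^2)^2 ≡ 59^2 = 3481 ≡ 33 (mod 431)
147^8 = (147^4)^2 ≡ 33^2 = 1089 ≡ 227 (mod 431)
147^16 = (147^8)^2 ≡ 227^2 = 51529 ≡ 240 (mod 431)
147^32 = (147^16)^2 ≡ 240^2 = 57600 ≡ 277 (mod 431)
147^55 = 147^32 · 147^16 · 147^4 · 147^2 · 147^1 ≡ 277 · 240 · 33 · 59 · 147 ≡ 64 (mod 431).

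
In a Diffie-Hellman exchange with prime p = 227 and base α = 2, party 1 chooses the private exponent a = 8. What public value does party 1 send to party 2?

29

Public value = 2^8 (mod 227).
2^1 ≡ 2 (mod 227)
2^2 = (2^1)^2 ≡ 2^2 = 4 ≡ 4 (mod 227)
2^4 = (2^2)^2 ≡ 4^2 = 16 ≡ 16 (mod 227)
2^8 = (2^4)^2 ≡ 16^2 = 256 ≡ 29 (mod 227)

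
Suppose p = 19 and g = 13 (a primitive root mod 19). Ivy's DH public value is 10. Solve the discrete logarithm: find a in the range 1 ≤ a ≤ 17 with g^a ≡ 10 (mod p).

Try successive powers of 13 modulo 19:
13^1 ≡ 13
13^2 ≡ 17
13^3 ≡ 12
13^4 ≡ 4
13^5 ≡ 14
13^6 ≡ 11
13^7 ≡ 10
Found: a = 7.

7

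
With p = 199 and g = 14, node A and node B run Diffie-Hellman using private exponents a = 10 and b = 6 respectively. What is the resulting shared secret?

Node A sends A = g^a mod p = 14^10 mod 199.
14^1 ≡ 14 (mod 199)
14^2 = (14^1)^2 ≡ 14^2 = 196 ≡ 196 (mod 199)
14^4 = (14^2)^2 ≡ 196^2 = 38416 ≡ 9 (mod 199)
14^8 = (14^4)^2 ≡ 9^2 = 81 ≡ 81 (mod 199)
14^10 = 14^8 · 14^2 ≡ 81 · 196 ≡ 155 (mod 199).
So A = 155. Node B then computes K = A^b mod p = 155^6 mod 199.
155^1 ≡ 155 (mod 199)
155^2 = (155^1)^2 ≡ 155^2 = 24025 ≡ 145 (mod 199)
155^4 = (155^2)^2 ≡ 145^2 = 21025 ≡ 130 (mod 199)
155^6 = 155^4 · 155^2 ≡ 130 · 145 ≡ 144 (mod 199).

144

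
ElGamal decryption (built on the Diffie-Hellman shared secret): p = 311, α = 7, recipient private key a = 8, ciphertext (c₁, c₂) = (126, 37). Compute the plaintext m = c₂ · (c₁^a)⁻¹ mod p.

251

Shared mask s = c₁^a mod p = 126^8 mod 311.
126^1 ≡ 126 (mod 311)
126^2 = (126^1)^2 ≡ 126^2 = 15876 ≡ 15 (mod 311)
126^4 = (126^2)^2 ≡ 15^2 = 225 ≡ 225 (mod 311)
126^8 = (126^4)^2 ≡ 225^2 = 50625 ≡ 243 (mod 311)
So s = 243; s⁻¹ ≡ 32 (mod 311).
m = c₂ · s⁻¹ mod 311 = 37 · 32 mod 311 = 251.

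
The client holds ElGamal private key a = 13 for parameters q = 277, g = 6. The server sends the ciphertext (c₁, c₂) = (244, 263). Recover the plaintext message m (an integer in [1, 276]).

36

Shared mask s = c₁^a mod q = 244^13 mod 277.
244^1 ≡ 244 (mod 277)
244^2 = (244^1)^2 ≡ 244^2 = 59536 ≡ 258 (mod 277)
244^4 = (244^2)^2 ≡ 258^2 = 66564 ≡ 84 (mod 277)
244^8 = (244^4)^2 ≡ 84^2 = 7056 ≡ 131 (mod 277)
244^13 = 244^8 · 244^4 · 244^1 ≡ 131 · 84 · 244 ≡ 15 (mod 277).
So s = 15; s⁻¹ ≡ 37 (mod 277).
m = c₂ · s⁻¹ mod 277 = 263 · 37 mod 277 = 36.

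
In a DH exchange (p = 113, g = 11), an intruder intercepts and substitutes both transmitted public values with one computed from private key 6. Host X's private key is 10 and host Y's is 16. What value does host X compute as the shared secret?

64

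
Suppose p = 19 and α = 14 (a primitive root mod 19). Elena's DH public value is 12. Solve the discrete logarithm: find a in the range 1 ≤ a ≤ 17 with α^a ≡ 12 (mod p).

Try successive powers of 14 modulo 19:
14^1 ≡ 14
14^2 ≡ 6
14^3 ≡ 8
14^4 ≡ 17
14^5 ≡ 10
14^6 ≡ 7
14^7 ≡ 3
14^8 ≡ 4
14^9 ≡ 18
14^10 ≡ 5
14^11 ≡ 13
14^12 ≡ 11
14^13 ≡ 2
14^14 ≡ 9
14^15 ≡ 12
Found: a = 15.

15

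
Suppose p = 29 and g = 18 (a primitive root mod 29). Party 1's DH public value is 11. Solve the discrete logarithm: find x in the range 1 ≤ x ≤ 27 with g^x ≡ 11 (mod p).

15

Try successive powers of 18 modulo 29:
18^1 ≡ 18
18^2 ≡ 5
18^3 ≡ 3
18^4 ≡ 25
18^5 ≡ 15
18^6 ≡ 9
18^7 ≡ 17
18^8 ≡ 16
18^9 ≡ 27
18^10 ≡ 22
18^11 ≡ 19
18^12 ≡ 23
18^13 ≡ 8
18^14 ≡ 28
18^15 ≡ 11
Found: x = 15.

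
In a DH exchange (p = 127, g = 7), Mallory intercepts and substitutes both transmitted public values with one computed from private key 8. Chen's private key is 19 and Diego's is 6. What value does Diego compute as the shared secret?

Diego receives Mallory's public value M = 7^8 mod 127 instead of the honest one.
7^1 ≡ 7 (mod 127)
7^2 = (7^1)^2 ≡ 7^2 = 49 ≡ 49 (mod 127)
7^4 = (7^2)^2 ≡ 49^2 = 2401 ≡ 115 (mod 127)
7^8 = (7^4)^2 ≡ 115^2 = 13225 ≡ 17 (mod 127)
So M = 17. Diego computes K = M^6 mod 127.
17^1 ≡ 17 (mod 127)
17^2 = (17^1)^2 ≡ 17^2 = 289 ≡ 35 (mod 127)
17^4 = (17^2)^2 ≡ 35^2 = 1225 ≡ 82 (mod 127)
17^6 = 17^4 · 17^2 ≡ 82 · 35 ≡ 76 (mod 127).

76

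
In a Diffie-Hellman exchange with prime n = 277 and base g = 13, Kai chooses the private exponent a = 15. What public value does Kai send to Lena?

4

Public value = 13^15 mod 277.
13^1 ≡ 13 (mod 277)
13^2 = (13^1)^2 ≡ 13^2 = 169 ≡ 169 (mod 277)
13^4 = (13^2)^2 ≡ 169^2 = 28561 ≡ 30 (mod 277)
13^8 = (13^4)^2 ≡ 30^2 = 900 ≡ 69 (mod 277)
13^15 = 13^8 · 13^4 · 13^2 · 13^1 ≡ 69 · 30 · 169 · 13 ≡ 4 (mod 277).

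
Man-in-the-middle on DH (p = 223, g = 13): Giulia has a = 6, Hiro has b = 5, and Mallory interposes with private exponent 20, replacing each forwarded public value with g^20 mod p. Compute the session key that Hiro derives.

Hiro receives Mallory's public value M = 13^20 mod 223 instead of the honest one.
13^1 ≡ 13 (mod 223)
13^2 = (13^1)^2 ≡ 13^2 = 169 ≡ 169 (mod 223)
13^4 = (13^2)^2 ≡ 169^2 = 28561 ≡ 17 (mod 223)
13^8 = (13^4)^2 ≡ 17^2 = 289 ≡ 66 (mod 223)
13^16 = (13^8)^2 ≡ 66^2 = 4356 ≡ 119 (mod 223)
13^20 = 13^16 · 13^4 ≡ 119 · 17 ≡ 16 (mod 223).
So M = 16. Hiro computes K = M^5 mod 223.
16^1 ≡ 16 (mod 223)
16^2 = (16^1)^2 ≡ 16^2 = 256 ≡ 33 (mod 223)
16^4 = (16^2)^2 ≡ 33^2 = 1089 ≡ 197 (mod 223)
16^5 = 16^4 · 16^1 ≡ 197 · 16 ≡ 30 (mod 223).

30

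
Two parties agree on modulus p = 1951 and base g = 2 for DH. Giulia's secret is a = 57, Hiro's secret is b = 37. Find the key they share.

17

Hiro sends B = g^b mod p = 2^37 mod 1951.
2^1 ≡ 2 (mod 1951)
2^2 = (2^1)^2 ≡ 2^2 = 4 ≡ 4 (mod 1951)
2^4 = (2^2)^2 ≡ 4^2 = 16 ≡ 16 (mod 1951)
2^8 = (2^4)^2 ≡ 16^2 = 256 ≡ 256 (mod 1951)
2^16 = (2^8)^2 ≡ 256^2 = 65536 ≡ 1153 (mod 1951)
2^32 = (2^16)^2 ≡ 1153^2 = 1329409 ≡ 778 (mod 1951)
2^37 = 2^32 · 2^4 · 2^1 ≡ 778 · 16 · 2 ≡ 1484 (mod 1951).
So B = 1484. Giulia then computes K = B^a mod p = 1484^57 mod 1951.
1484^1 ≡ 1484 (mod 1951)
1484^2 = (1484^1)^2 ≡ 1484^2 = 2202256 ≡ 1528 (mod 1951)
1484^4 = (1484^2)^2 ≡ 1528^2 = 2334784 ≡ 1388 (mod 1951)
1484^8 = (1484^4)^2 ≡ 1388^2 = 1926544 ≡ 907 (mod 1951)
1484^16 = (1484^8)^2 ≡ 907^2 = 822649 ≡ 1278 (mod 1951)
1484^32 = (1484^16)^2 ≡ 1278^2 = 1633284 ≡ 297 (mod 1951)
1484^57 = 1484^32 · 1484^16 · 1484^8 · 1484^1 ≡ 297 · 1278 · 907 · 1484 ≡ 17 (mod 1951).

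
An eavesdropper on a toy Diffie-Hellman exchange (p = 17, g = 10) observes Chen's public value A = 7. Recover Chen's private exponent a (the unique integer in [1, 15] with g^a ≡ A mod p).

Try successive powers of 10 modulo 17:
10^1 ≡ 10
10^2 ≡ 15
10^3 ≡ 14
10^4 ≡ 4
10^5 ≡ 6
10^6 ≡ 9
10^7 ≡ 5
10^8 ≡ 16
10^9 ≡ 7
Found: a = 9.

9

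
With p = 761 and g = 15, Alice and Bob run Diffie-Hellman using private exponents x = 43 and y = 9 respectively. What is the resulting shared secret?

345

Bob sends B = g^y mod p = 15^9 mod 761.
15^1 ≡ 15 (mod 761)
15^2 = (15^1)^2 ≡ 15^2 = 225 ≡ 225 (mod 761)
15^4 = (15^2)^2 ≡ 225^2 = 50625 ≡ 399 (mod 761)
15^8 = (15^4)^2 ≡ 399^2 = 159201 ≡ 152 (mod 761)
15^9 = 15^8 · 15^1 ≡ 152 · 15 ≡ 758 (mod 761).
So B = 758. Alice then computes K = B^x mod p = 758^43 mod 761.
758^1 ≡ 758 (mod 761)
758^2 = (758^1)^2 ≡ 758^2 = 574564 ≡ 9 (mod 761)
758^4 = (758^2)^2 ≡ 9^2 = 81 ≡ 81 (mod 761)
758^8 = (758^4)^2 ≡ 81^2 = 6561 ≡ 473 (mod 761)
758^16 = (758^8)^2 ≡ 473^2 = 223729 ≡ 756 (mod 761)
758^32 = (758^16)^2 ≡ 756^2 = 571536 ≡ 25 (mod 761)
758^43 = 758^32 · 758^8 · 758^2 · 758^1 ≡ 25 · 473 · 9 · 758 ≡ 345 (mod 761).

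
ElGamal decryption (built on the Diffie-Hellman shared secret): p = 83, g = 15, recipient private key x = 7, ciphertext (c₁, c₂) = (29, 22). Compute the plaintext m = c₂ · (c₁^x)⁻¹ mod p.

47

Shared mask s = c₁^x mod p = 29^7 mod 83.
29^1 ≡ 29 (mod 83)
29^2 = (29^1)^2 ≡ 29^2 = 841 ≡ 11 (mod 83)
29^4 = (29^2)^2 ≡ 11^2 = 121 ≡ 38 (mod 83)
29^7 = 29^4 · 29^2 · 29^1 ≡ 38 · 11 · 29 ≡ 4 (mod 83).
So s = 4; s⁻¹ ≡ 21 (mod 83).
m = c₂ · s⁻¹ mod 83 = 22 · 21 mod 83 = 47.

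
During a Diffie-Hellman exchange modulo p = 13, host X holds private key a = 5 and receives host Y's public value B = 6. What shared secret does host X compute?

Shared key K = 6^5 mod 13.
6^1 ≡ 6 (mod 13)
6^2 = (6^1)^2 ≡ 6^2 = 36 ≡ 10 (mod 13)
6^4 = (6^2)^2 ≡ 10^2 = 100 ≡ 9 (mod 13)
6^5 = 6^4 · 6^1 ≡ 9 · 6 ≡ 2 (mod 13).

2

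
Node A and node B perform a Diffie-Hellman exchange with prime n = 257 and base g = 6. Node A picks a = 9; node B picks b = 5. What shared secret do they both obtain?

188

Node A sends A = g^a mod n = 6^9 mod 257.
6^1 ≡ 6 (mod 257)
6^2 = (6^1)^2 ≡ 6^2 = 36 ≡ 36 (mod 257)
6^4 = (6^2)^2 ≡ 36^2 = 1296 ≡ 11 (mod 257)
6^8 = (6^4)^2 ≡ 11^2 = 121 ≡ 121 (mod 257)
6^9 = 6^8 · 6^1 ≡ 121 · 6 ≡ 212 (mod 257).
So A = 212. Node B then computes K = A^b mod n = 212^5 mod 257.
212^1 ≡ 212 (mod 257)
212^2 = (212^1)^2 ≡ 212^2 = 44944 ≡ 226 (mod 257)
212^4 = (212^2)^2 ≡ 226^2 = 51076 ≡ 190 (mod 257)
212^5 = 212^4 · 212^1 ≡ 190 · 212 ≡ 188 (mod 257).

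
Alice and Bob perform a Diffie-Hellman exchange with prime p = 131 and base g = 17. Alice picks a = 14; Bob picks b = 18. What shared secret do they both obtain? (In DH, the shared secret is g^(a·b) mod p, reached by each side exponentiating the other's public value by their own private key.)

5

Alice sends A = g^a mod p = 17^14 mod 131.
17^1 ≡ 17 (mod 131)
17^2 = (17^1)^2 ≡ 17^2 = 289 ≡ 27 (mod 131)
17^4 = (17^2)^2 ≡ 27^2 = 729 ≡ 74 (mod 131)
17^8 = (17^4)^2 ≡ 74^2 = 5476 ≡ 105 (mod 131)
17^14 = 17^8 · 17^4 · 17^2 ≡ 105 · 74 · 27 ≡ 59 (mod 131).
So A = 59. Bob then computes K = A^b mod p = 59^18 mod 131.
59^1 ≡ 59 (mod 131)
59^2 = (59^1)^2 ≡ 59^2 = 3481 ≡ 75 (mod 131)
59^4 = (59^2)^2 ≡ 75^2 = 5625 ≡ 123 (mod 131)
59^8 = (59^4)^2 ≡ 123^2 = 15129 ≡ 64 (mod 131)
59^16 = (59^8)^2 ≡ 64^2 = 4096 ≡ 35 (mod 131)
59^18 = 59^16 · 59^2 ≡ 35 · 75 ≡ 5 (mod 131).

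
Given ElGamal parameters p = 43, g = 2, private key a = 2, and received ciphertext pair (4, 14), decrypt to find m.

Shared mask s = c₁^a mod p = 4^2 mod 43.
4^1 ≡ 4 (mod 43)
4^2 = (4^1)^2 ≡ 4^2 = 16 ≡ 16 (mod 43)
So s = 16; s⁻¹ ≡ 35 (mod 43).
m = c₂ · s⁻¹ mod 43 = 14 · 35 mod 43 = 17.

17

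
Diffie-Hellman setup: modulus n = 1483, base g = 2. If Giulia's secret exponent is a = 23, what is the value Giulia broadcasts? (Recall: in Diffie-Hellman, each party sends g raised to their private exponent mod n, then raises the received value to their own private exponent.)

Public value = 2^23 (mod 1483).
2^1 ≡ 2 (mod 1483)
2^2 = (2^1)^2 ≡ 2^2 = 4 ≡ 4 (mod 1483)
2^4 = (2^2)^2 ≡ 4^2 = 16 ≡ 16 (mod 1483)
2^8 = (2^4)^2 ≡ 16^2 = 256 ≡ 256 (mod 1483)
2^16 = (2^8)^2 ≡ 256^2 = 65536 ≡ 284 (mod 1483)
2^23 = 2^16 · 2^4 · 2^2 · 2^1 ≡ 284 · 16 · 4 · 2 ≡ 760 (mod 1483).

760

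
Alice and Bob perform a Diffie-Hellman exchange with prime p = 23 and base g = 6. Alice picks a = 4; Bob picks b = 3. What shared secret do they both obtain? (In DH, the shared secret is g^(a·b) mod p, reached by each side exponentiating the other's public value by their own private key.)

6

Alice sends A = g^a mod p = 6^4 mod 23.
6^1 ≡ 6 (mod 23)
6^2 = (6^1)^2 ≡ 6^2 = 36 ≡ 13 (mod 23)
6^4 = (6^2)^2 ≡ 13^2 = 169 ≡ 8 (mod 23)
So A = 8. Bob then computes K = A^b mod p = 8^3 mod 23.
8^1 ≡ 8 (mod 23)
8^2 = (8^1)^2 ≡ 8^2 = 64 ≡ 18 (mod 23)
8^3 = 8^2 · 8^1 ≡ 18 · 8 ≡ 6 (mod 23).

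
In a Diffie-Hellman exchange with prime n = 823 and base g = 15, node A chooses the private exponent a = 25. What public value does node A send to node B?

264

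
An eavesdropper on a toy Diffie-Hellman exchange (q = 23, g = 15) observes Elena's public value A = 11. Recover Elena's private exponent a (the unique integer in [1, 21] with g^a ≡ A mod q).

Try successive powers of 15 modulo 23:
15^1 ≡ 15
15^2 ≡ 18
15^3 ≡ 17
15^4 ≡ 2
15^5 ≡ 7
15^6 ≡ 13
15^7 ≡ 11
Found: a = 7.

7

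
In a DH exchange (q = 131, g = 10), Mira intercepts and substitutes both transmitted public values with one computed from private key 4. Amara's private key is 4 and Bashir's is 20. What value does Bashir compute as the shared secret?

Bashir receives Mira's public value M = 10^4 mod 131 instead of the honest one.
10^1 ≡ 10 (mod 131)
10^2 = (10^1)^2 ≡ 10^2 = 100 ≡ 100 (mod 131)
10^4 = (10^2)^2 ≡ 100^2 = 10000 ≡ 44 (mod 131)
So M = 44. Bashir computes K = M^20 mod 131.
44^1 ≡ 44 (mod 131)
44^2 = (44^1)^2 ≡ 44^2 = 1936 ≡ 102 (mod 131)
44^4 = (44^2)^2 ≡ 102^2 = 10404 ≡ 55 (mod 131)
44^8 = (44^4)^2 ≡ 55^2 = 3025 ≡ 12 (mod 131)
44^16 = (44^8)^2 ≡ 12^2 = 144 ≡ 13 (mod 131)
44^20 = 44^16 · 44^4 ≡ 13 · 55 ≡ 60 (mod 131).

60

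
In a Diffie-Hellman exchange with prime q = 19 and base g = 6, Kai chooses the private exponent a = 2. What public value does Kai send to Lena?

Public value = 6^2 (mod 19).
6^1 ≡ 6 (mod 19)
6^2 = (6^1)^2 ≡ 6^2 = 36 ≡ 17 (mod 19)

17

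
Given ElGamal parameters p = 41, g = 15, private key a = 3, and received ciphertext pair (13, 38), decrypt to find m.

Shared mask s = c₁^a mod p = 13^3 mod 41.
13^1 ≡ 13 (mod 41)
13^2 = (13^1)^2 ≡ 13^2 = 169 ≡ 5 (mod 41)
13^3 = 13^2 · 13^1 ≡ 5 · 13 ≡ 24 (mod 41).
So s = 24; s⁻¹ ≡ 12 (mod 41).
m = c₂ · s⁻¹ mod 41 = 38 · 12 mod 41 = 5.

5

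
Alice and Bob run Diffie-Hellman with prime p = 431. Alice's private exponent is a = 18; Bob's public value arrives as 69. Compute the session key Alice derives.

346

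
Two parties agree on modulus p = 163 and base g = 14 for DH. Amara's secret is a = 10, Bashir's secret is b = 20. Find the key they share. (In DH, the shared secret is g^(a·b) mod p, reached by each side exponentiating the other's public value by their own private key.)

Amara sends A = g^a mod p = 14^10 mod 163.
14^1 ≡ 14 (mod 163)
14^2 = (14^1)^2 ≡ 14^2 = 196 ≡ 33 (mod 163)
14^4 = (14^2)^2 ≡ 33^2 = 1089 ≡ 111 (mod 163)
14^8 = (14^4)^2 ≡ 111^2 = 12321 ≡ 96 (mod 163)
14^10 = 14^8 · 14^2 ≡ 96 · 33 ≡ 71 (mod 163).
So A = 71. Bashir then computes K = A^b mod p = 71^20 mod 163.
71^1 ≡ 71 (mod 163)
71^2 = (71^1)^2 ≡ 71^2 = 5041 ≡ 151 (mod 163)
71^4 = (71^2)^2 ≡ 151^2 = 22801 ≡ 144 (mod 163)
71^8 = (71^4)^2 ≡ 144^2 = 20736 ≡ 35 (mod 163)
71^16 = (71^8)^2 ≡ 35^2 = 1225 ≡ 84 (mod 163)
71^20 = 71^16 · 71^4 ≡ 84 · 144 ≡ 34 (mod 163).

34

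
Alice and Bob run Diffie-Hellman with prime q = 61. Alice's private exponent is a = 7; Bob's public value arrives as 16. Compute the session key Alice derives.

Shared key K = 16^7 mod 61.
16^1 ≡ 16 (mod 61)
16^2 = (16^1)^2 ≡ 16^2 = 256 ≡ 12 (mod 61)
16^4 = (16^2)^2 ≡ 12^2 = 144 ≡ 22 (mod 61)
16^7 = 16^4 · 16^2 · 16^1 ≡ 22 · 12 · 16 ≡ 15 (mod 61).

15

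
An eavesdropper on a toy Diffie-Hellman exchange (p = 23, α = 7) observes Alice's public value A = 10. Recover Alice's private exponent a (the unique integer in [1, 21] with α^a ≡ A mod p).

21

Try successive powers of 7 modulo 23:
7^1 ≡ 7
7^2 ≡ 3
7^3 ≡ 21
7^4 ≡ 9
7^5 ≡ 17
7^6 ≡ 4
7^7 ≡ 5
7^8 ≡ 12
7^9 ≡ 15
7^10 ≡ 13
7^11 ≡ 22
7^12 ≡ 16
7^13 ≡ 20
7^14 ≡ 2
7^15 ≡ 14
7^16 ≡ 6
7^17 ≡ 19
7^18 ≡ 18
7^19 ≡ 11
7^20 ≡ 8
7^21 ≡ 10
Found: a = 21.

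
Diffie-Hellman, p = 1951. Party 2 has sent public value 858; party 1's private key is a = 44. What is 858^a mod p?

Shared key K = 858^44 mod 1951.
858^1 ≡ 858 (mod 1951)
858^2 = (858^1)^2 ≡ 858^2 = 736164 ≡ 637 (mod 1951)
858^4 = (858^2)^2 ≡ 637^2 = 405769 ≡ 1912 (mod 1951)
858^8 = (858^4)^2 ≡ 1912^2 = 3655744 ≡ 1521 (mod 1951)
858^16 = (858^8)^2 ≡ 1521^2 = 2313441 ≡ 1506 (mod 1951)
858^32 = (858^16)^2 ≡ 1506^2 = 2268036 ≡ 974 (mod 1951)
858^44 = 858^32 · 858^8 · 858^4 ≡ 974 · 1521 · 1912 ≡ 208 (mod 1951).

208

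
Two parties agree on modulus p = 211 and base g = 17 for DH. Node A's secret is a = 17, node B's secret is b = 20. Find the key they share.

185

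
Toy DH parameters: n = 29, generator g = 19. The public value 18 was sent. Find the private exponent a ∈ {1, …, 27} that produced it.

23

Try successive powers of 19 modulo 29:
19^1 ≡ 19
19^2 ≡ 13
19^3 ≡ 15
19^4 ≡ 24
19^5 ≡ 21
19^6 ≡ 22
19^7 ≡ 12
19^8 ≡ 25
19^9 ≡ 11
19^10 ≡ 6
19^11 ≡ 27
19^12 ≡ 20
19^13 ≡ 3
19^14 ≡ 28
19^15 ≡ 10
19^16 ≡ 16
19^17 ≡ 14
19^18 ≡ 5
19^19 ≡ 8
19^20 ≡ 7
19^21 ≡ 17
19^22 ≡ 4
19^23 ≡ 18
Found: a = 23.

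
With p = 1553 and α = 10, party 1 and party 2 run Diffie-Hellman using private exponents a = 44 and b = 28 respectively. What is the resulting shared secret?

Party 1 sends A = α^a mod p = 10^44 mod 1553.
10^1 ≡ 10 (mod 1553)
10^2 = (10^1)^2 ≡ 10^2 = 100 ≡ 100 (mod 1553)
10^4 = (10^2)^2 ≡ 100^2 = 10000 ≡ 682 (mod 1553)
10^8 = (10^4)^2 ≡ 682^2 = 465124 ≡ 777 (mod 1553)
10^16 = (10^8)^2 ≡ 777^2 = 603729 ≡ 1165 (mod 1553)
10^32 = (10^16)^2 ≡ 1165^2 = 1357225 ≡ 1456 (mod 1553)
10^44 = 10^32 · 10^8 · 10^4 ≡ 1456 · 777 · 682 ≡ 1089 (mod 1553).
So A = 1089. Party 2 then computes K = A^b mod p = 1089^28 mod 1553.
1089^1 ≡ 1089 (mod 1553)
1089^2 = (1089^1)^2 ≡ 1089^2 = 1185921 ≡ 982 (mod 1553)
1089^4 = (1089^2)^2 ≡ 982^2 = 964324 ≡ 1464 (mod 1553)
1089^8 = (1089^4)^2 ≡ 1464^2 = 2143296 ≡ 156 (mod 1553)
1089^16 = (1089^8)^2 ≡ 156^2 = 24336 ≡ 1041 (mod 1553)
1089^28 = 1089^16 · 1089^8 · 1089^4 ≡ 1041 · 156 · 1464 ≡ 527 (mod 1553).

527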